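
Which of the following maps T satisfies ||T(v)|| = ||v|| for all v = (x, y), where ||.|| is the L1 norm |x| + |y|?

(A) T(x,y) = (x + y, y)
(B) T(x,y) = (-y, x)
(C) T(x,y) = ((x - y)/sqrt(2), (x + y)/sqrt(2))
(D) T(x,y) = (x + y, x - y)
B

A transformation preserves a norm if ||T(v)|| = ||v|| for every v; a single vector where the norm changes rules an option out.

(A) T(x,y) = (x + y, y): v = (0, 1) has norm |0| + |1| = 1, but T(v) = (1, 1) has norm 2 -- not preserved.
(B) T(x,y) = (-y, x): preserves the norm -- it only permutes the coordinates and/or flips signs, which leaves |x| + |y| unchanged.
(C) T(x,y) = ((x - y)/sqrt(2), (x + y)/sqrt(2)): v = (1, 0) has norm |1| + |0| = 1, but T(v) = (sqrt(2)/2, sqrt(2)/2) has norm sqrt(2) -- not preserved.
(D) T(x,y) = (x + y, x - y): v = (1, 0) has norm |1| + |0| = 1, but T(v) = (1, 1) has norm 2 -- not preserved.

Therefore the answer is (B).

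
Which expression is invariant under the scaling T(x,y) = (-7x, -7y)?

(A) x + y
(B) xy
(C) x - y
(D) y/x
D

Under the uniform scaling T(x,y) = (-7x, -7y):
Substitute the transformed coordinates into each option and compare with the original:
(A) x + y  ->  (-7x) + (-7y) = -7x - 7y   [differs from x + y: not invariant]
(B) xy  ->  (-7x)(-7y) = 49xy   [differs from xy: not invariant]
(C) x - y  ->  (-7x) - (-7y) = -7x + 7y   [differs from x - y: not invariant]
(D) y/x  ->  (-7y)/(-7x) = y/x   [equals y/x: invariant]

Only option (D), y/x, is unchanged by the transformation.
The common factor -7 cancels in a ratio of coordinates, while sums, products and sums of squares pick up factors of -7 or 49.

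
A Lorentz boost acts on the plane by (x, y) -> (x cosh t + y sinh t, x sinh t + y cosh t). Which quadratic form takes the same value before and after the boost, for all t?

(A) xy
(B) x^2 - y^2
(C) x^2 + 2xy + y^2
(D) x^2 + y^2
B

Write x' = x cosh t + y sinh t, y' = x sinh t + y cosh t and substitute into each option:
(A) xy: (x cosh t + y sinh t)(x sinh t + y cosh t) = xy(cosh^2 t + sinh^2 t) + (x^2 + y^2) sinh t cosh t = xy cosh 2t + (x^2 + y^2)(sinh 2t)/2   [not invariant for t != 0]
(B) x^2 - y^2: (x cosh t + y sinh t)^2 - (x sinh t + y cosh t)^2 = x^2(cosh^2 t - sinh^2 t) + 2xy(cosh t sinh t - sinh t cosh t) + y^2(sinh^2 t - cosh^2 t) = x^2 - y^2   [invariant, using cosh^2 t - sinh^2 t = 1]
(C) x^2 + 2xy + y^2: (x' + y')^2 with x' + y' = (x + y)(cosh t + sinh t) = (x + y)e^t, so it becomes (x + y)^2 e^(2t)   [not invariant for t != 0]
(D) x^2 + y^2: (x cosh t + y sinh t)^2 + (x sinh t + y cosh t)^2 = (x^2 + y^2)(cosh^2 t + sinh^2 t) + 4xy sinh t cosh t = (x^2 + y^2) cosh 2t + 2xy sinh 2t   [not invariant for t != 0]

Only (B) x^2 - y^2 is unchanged; it is the Minkowski form preserved by Lorentz boosts, just as x^2 + y^2 is preserved by ordinary rotations.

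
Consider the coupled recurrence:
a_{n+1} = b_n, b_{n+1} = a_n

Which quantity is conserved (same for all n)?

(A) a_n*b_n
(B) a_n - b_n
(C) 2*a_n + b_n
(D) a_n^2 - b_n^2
A

Replace a_n by a_{n+1} = b_n and b_n by b_{n+1} = a_n in each option and simplify:
(A) a_n*b_n  ->  (b_n)*(a_n) = a_n*b_n   [conserved]
(B) a_n - b_n  ->  (b_n) - (a_n) = -a_n + b_n   [not conserved]
(C) 2*a_n + b_n  ->  2*(b_n) + (a_n) = a_n + 2*b_n   [not conserved]
(D) a_n^2 - b_n^2  ->  (b_n)^2 - (a_n)^2 = -a_n^2 + b_n^2   [not conserved]

Only (A) a_n*b_n returns to itself after one step, so it is the conserved quantity.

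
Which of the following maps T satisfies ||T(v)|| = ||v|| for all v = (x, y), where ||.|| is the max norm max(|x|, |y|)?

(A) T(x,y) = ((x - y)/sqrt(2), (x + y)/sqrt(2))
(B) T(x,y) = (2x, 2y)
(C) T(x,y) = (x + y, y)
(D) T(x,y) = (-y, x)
D

A transformation preserves a norm if ||T(v)|| = ||v|| for every v; a single vector where the norm changes rules an option out.

(A) T(x,y) = ((x - y)/sqrt(2), (x + y)/sqrt(2)): v = (1, 0) has norm max(|1|, |0|) = 1, but T(v) = (sqrt(2)/2, sqrt(2)/2) has norm sqrt(2)/2 -- not preserved.
(B) T(x,y) = (2x, 2y): v = (1, 0) has norm max(|1|, |0|) = 1, but T(v) = (2, 0) has norm 2 -- not preserved.
(C) T(x,y) = (x + y, y): v = (1, 1) has norm max(|1|, |1|) = 1, but T(v) = (2, 1) has norm 2 -- not preserved.
(D) T(x,y) = (-y, x): preserves the norm -- it only permutes the coordinates and/or flips signs, which leaves max(|x|, |y|) unchanged.

Therefore the answer is (D).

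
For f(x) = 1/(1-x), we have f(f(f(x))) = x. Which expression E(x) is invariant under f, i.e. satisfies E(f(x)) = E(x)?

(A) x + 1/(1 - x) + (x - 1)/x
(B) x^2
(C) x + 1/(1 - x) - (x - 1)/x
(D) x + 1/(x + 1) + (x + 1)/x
A

Replace x by f(x) = 1/(1 - x) in each option and simplify. As a quick numerical cross-check, also compare E(3) with E(f(3)) = E(-1/2).

(A) x + 1/(1 - x) + (x - 1)/x  ->  (1/(1 - x)) + 1/(1 - (1/(1 - x))) + ((1/(1 - x)) - 1)/(1/(1 - x)), which simplifies back to x + 1/(1 - x) + (x - 1)/x; check: E(3) = 19/6, E(-1/2) = 19/6.   [invariant]
(B) x^2  ->  (1/(1 - x))^2 = (x - 1)^(-2); check: E(3) = 9 but E(-1/2) = 1/4.   [not invariant]
(C) x + 1/(1 - x) - (x - 1)/x  ->  (1/(1 - x)) + 1/(1 - (1/(1 - x))) - ((1/(1 - x)) - 1)/(1/(1 - x)) = (x^2(1 - x) - x + (x - 1)^2)/(x(x - 1)); check: E(3) = 11/6 but E(-1/2) = -17/6.   [not invariant]
(D) x + 1/(x + 1) + (x + 1)/x  ->  (1/(1 - x)) + 1/((1/(1 - x)) + 1) + ((1/(1 - x)) + 1)/(1/(1 - x)) = (-x^3 + 6x^2 - 11x + 7)/(x^2 - 3x + 2); check: E(3) = 55/12 but E(-1/2) = 1/2.   [not invariant]

Only (A) is unchanged. Indeed f(f(x)) = 1/(1 - 1/(1-x)) = (1-x)/(-x) = (x-1)/x, so E(x) = x + f(x) + f(f(x)) is the sum over the whole 3-cycle; applying f just permutes the three terms cyclically (x -> f(x) -> f(f(x)) -> x), leaving the sum unchanged.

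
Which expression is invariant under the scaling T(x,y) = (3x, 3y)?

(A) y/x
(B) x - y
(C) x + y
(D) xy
A

Under the uniform scaling T(x,y) = (3x, 3y):
Substitute the transformed coordinates into each option and compare with the original:
(A) y/x  ->  (3y)/(3x) = y/x   [equals y/x: invariant]
(B) x - y  ->  (3x) - (3y) = 3x - 3y   [differs from x - y: not invariant]
(C) x + y  ->  (3x) + (3y) = 3x + 3y   [differs from x + y: not invariant]
(D) xy  ->  (3x)(3y) = 9xy   [differs from xy: not invariant]

Only option (A), y/x, is unchanged by the transformation.
The common factor 3 cancels in a ratio of coordinates, while sums, products and sums of squares pick up factors of 3 or 9.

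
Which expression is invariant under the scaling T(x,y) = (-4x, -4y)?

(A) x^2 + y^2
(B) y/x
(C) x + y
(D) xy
B

Under the uniform scaling T(x,y) = (-4x, -4y):
Substitute the transformed coordinates into each option and compare with the original:
(A) x^2 + y^2  ->  (-4x)^2 + (-4y)^2 = 16x^2 + 16y^2   [differs from x^2 + y^2: not invariant]
(B) y/x  ->  (-4y)/(-4x) = y/x   [equals y/x: invariant]
(C) x + y  ->  (-4x) + (-4y) = -4x - 4y   [differs from x + y: not invariant]
(D) xy  ->  (-4x)(-4y) = 16xy   [differs from xy: not invariant]

Only option (B), y/x, is unchanged by the transformation.
The common factor -4 cancels in a ratio of coordinates, while sums, products and sums of squares pick up factors of -4 or 16.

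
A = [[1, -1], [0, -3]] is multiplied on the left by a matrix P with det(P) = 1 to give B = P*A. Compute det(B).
-3

By the multiplicative property of determinants, det(B) = det(P*A) = det(P) * det(A) = det(A),
so the determinant is invariant under multiplication by any determinant-1 matrix; we just need det(A).

det(A) = (1)(-3) - (-1)(0) = -3 - 0 = -3

Therefore det(B) = 1 * (-3) = -3.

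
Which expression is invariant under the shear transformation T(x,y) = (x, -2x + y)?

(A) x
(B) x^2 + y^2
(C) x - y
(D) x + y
A

Under the shear T(x,y) = (x, -2x + y):
Substitute the transformed coordinates into each option and compare with the original:
(A) x  ->  (x) = x   [equals x: invariant]
(B) x^2 + y^2  ->  (x)^2 + (-2x + y)^2 = 5x^2 - 4xy + y^2   [differs from x^2 + y^2: not invariant]
(C) x - y  ->  (x) - (-2x + y) = 3x - y   [differs from x - y: not invariant]
(D) x + y  ->  (x) + (-2x + y) = -x + y   [differs from x + y: not invariant]

Only option (A), x, is unchanged by the transformation.
A vertical shear moves points parallel to the y-axis, so the x-coordinate (and any function of x alone) is unchanged.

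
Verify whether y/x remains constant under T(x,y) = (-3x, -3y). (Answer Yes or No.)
Yes

Substitute T(x,y) = (-3x, -3y) into the expression and compare with the original.

Original: y/x
After applying T: (-3y)/(-3x) = y/x

This is identical to the original y/x, so the expression is invariant.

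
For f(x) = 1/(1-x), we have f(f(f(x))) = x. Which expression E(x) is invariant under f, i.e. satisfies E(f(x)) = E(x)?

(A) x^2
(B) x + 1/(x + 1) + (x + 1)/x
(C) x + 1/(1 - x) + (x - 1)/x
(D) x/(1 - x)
C

Replace x by f(x) = 1/(1 - x) in each option and simplify. As a quick numerical cross-check, also compare E(5) with E(f(5)) = E(-1/4).

(A) x^2  ->  (1/(1 - x))^2 = (x - 1)^(-2); check: E(5) = 25 but E(-1/4) = 1/16.   [not invariant]
(B) x + 1/(x + 1) + (x + 1)/x  ->  (1/(1 - x)) + 1/((1/(1 - x)) + 1) + ((1/(1 - x)) + 1)/(1/(1 - x)) = (-x^3 + 6x^2 - 11x + 7)/(x^2 - 3x + 2); check: E(5) = 191/30 but E(-1/4) = -23/12.   [not invariant]
(C) x + 1/(1 - x) + (x - 1)/x  ->  (1/(1 - x)) + 1/(1 - (1/(1 - x))) + ((1/(1 - x)) - 1)/(1/(1 - x)), which simplifies back to x + 1/(1 - x) + (x - 1)/x; check: E(5) = 111/20, E(-1/4) = 111/20.   [invariant]
(D) x/(1 - x)  ->  (1/(1 - x))/(1 - (1/(1 - x))) = -1/x; check: E(5) = -5/4 but E(-1/4) = -1/5.   [not invariant]

Only (C) is unchanged. Indeed f(f(x)) = 1/(1 - 1/(1-x)) = (1-x)/(-x) = (x-1)/x, so E(x) = x + f(x) + f(f(x)) is the sum over the whole 3-cycle; applying f just permutes the three terms cyclically (x -> f(x) -> f(f(x)) -> x), leaving the sum unchanged.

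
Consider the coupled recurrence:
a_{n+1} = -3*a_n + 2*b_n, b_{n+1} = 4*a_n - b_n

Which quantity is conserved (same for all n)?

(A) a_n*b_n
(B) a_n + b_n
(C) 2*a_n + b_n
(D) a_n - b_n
B

Replace a_n by a_{n+1} = -3*a_n + 2*b_n and b_n by b_{n+1} = 4*a_n - b_n in each option and simplify:
(A) a_n*b_n  ->  (-3*a_n + 2*b_n)*(4*a_n - b_n) = -12*a_n^2 + 11*a_n*b_n - 2*b_n^2   [not conserved]
(B) a_n + b_n  ->  (-3*a_n + 2*b_n) + (4*a_n - b_n) = a_n + b_n   [conserved]
(C) 2*a_n + b_n  ->  2*(-3*a_n + 2*b_n) + (4*a_n - b_n) = -2*a_n + 3*b_n   [not conserved]
(D) a_n - b_n  ->  (-3*a_n + 2*b_n) - (4*a_n - b_n) = -7*a_n + 3*b_n   [not conserved]

Only (B) a_n + b_n returns to itself after one step, so it is the conserved quantity.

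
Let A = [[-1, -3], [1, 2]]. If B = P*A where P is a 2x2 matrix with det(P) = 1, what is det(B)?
1

By the multiplicative property of determinants, det(B) = det(P*A) = det(P) * det(A) = det(A),
so the determinant is invariant under multiplication by any determinant-1 matrix; we just need det(A).

det(A) = (-1)(2) - (-3)(1) = -2 - (-3) = 1

Therefore det(B) = 1 * 1 = 1.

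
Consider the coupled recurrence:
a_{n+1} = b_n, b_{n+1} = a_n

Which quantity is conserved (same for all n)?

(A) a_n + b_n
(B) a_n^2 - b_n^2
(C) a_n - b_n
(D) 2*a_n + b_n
A

Replace a_n by a_{n+1} = b_n and b_n by b_{n+1} = a_n in each option and simplify:
(A) a_n + b_n  ->  (b_n) + (a_n) = a_n + b_n   [conserved]
(B) a_n^2 - b_n^2  ->  (b_n)^2 - (a_n)^2 = -a_n^2 + b_n^2   [not conserved]
(C) a_n - b_n  ->  (b_n) - (a_n) = -a_n + b_n   [not conserved]
(D) 2*a_n + b_n  ->  2*(b_n) + (a_n) = a_n + 2*b_n   [not conserved]

Only (A) a_n + b_n returns to itself after one step, so it is the conserved quantity.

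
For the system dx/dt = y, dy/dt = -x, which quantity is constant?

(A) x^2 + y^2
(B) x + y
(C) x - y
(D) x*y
A

A first integral I satisfies dI/dt = 0 along every solution. Differentiate each option and use the equation of motion:
(A) d/dt[x^2 + y^2] = 2x*dx/dt + 2y*dy/dt = 2x*y + 2y*(-x) = 0
(B) d/dt[x + y] = y + (-x) = y - x, not identically 0
(C) d/dt[x - y] = y - (-x) = x + y, not identically 0
(D) d/dt[x*y] = (dx/dt)y + x(dy/dt) = y^2 - x^2, not identically 0

Only (A) has zero time-derivative. So x^2 + y^2 (the squared radius; trajectories are circles) is the conserved quantity.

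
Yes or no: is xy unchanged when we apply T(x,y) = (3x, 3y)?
No

Substitute T(x,y) = (3x, 3y) into the expression and compare with the original.

Original: xy
After applying T: (3x)(3y) = 9xy

This differs from the original xy (difference: 8xy), so the expression is NOT invariant.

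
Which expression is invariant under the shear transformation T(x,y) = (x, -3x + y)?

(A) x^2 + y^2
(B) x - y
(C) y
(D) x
D

Under the shear T(x,y) = (x, -3x + y):
Substitute the transformed coordinates into each option and compare with the original:
(A) x^2 + y^2  ->  (x)^2 + (-3x + y)^2 = 10x^2 - 6xy + y^2   [differs from x^2 + y^2: not invariant]
(B) x - y  ->  (x) - (-3x + y) = 4x - y   [differs from x - y: not invariant]
(C) y  ->  (-3x + y) = -3x + y   [differs from y: not invariant]
(D) x  ->  (x) = x   [equals x: invariant]

Only option (D), x, is unchanged by the transformation.
A vertical shear moves points parallel to the y-axis, so the x-coordinate (and any function of x alone) is unchanged.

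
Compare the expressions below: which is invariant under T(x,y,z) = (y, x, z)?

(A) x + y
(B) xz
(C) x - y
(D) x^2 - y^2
A

Apply T(x,y,z) = (y, x, z) to each option, i.e. replace (x, y, z) by the transformed coordinates.
Substitute the transformed coordinates into each option and compare with the original:
(A) x + y  ->  (y) + (x) = x + y   [equals x + y: invariant]
(B) xz  ->  (y)(z) = yz   [differs from xz: not invariant]
(C) x - y  ->  (y) - (x) = -x + y   [differs from x - y: not invariant]
(D) x^2 - y^2  ->  (y)^2 - (x)^2 = -x^2 + y^2   [differs from x^2 - y^2: not invariant]

Only option (A), x + y, is unchanged by the transformation.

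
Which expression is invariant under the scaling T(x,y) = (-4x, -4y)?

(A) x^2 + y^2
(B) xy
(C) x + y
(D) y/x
D

Under the uniform scaling T(x,y) = (-4x, -4y):
Substitute the transformed coordinates into each option and compare with the original:
(A) x^2 + y^2  ->  (-4x)^2 + (-4y)^2 = 16x^2 + 16y^2   [differs from x^2 + y^2: not invariant]
(B) xy  ->  (-4x)(-4y) = 16xy   [differs from xy: not invariant]
(C) x + y  ->  (-4x) + (-4y) = -4x - 4y   [differs from x + y: not invariant]
(D) y/x  ->  (-4y)/(-4x) = y/x   [equals y/x: invariant]

Only option (D), y/x, is unchanged by the transformation.
The common factor -4 cancels in a ratio of coordinates, while sums, products and sums of squares pick up factors of -4 or 16.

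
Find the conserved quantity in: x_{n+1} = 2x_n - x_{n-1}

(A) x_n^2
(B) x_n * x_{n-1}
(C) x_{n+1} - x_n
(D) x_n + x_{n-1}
C

For the recurrence x_{n+1} = 2x_n - x_{n-1}:

If x_{n+1} = 2x_n - x_{n-1}, then:
x_{n+1} - x_n = x_n - x_{n-1}
The first difference is constant throughout the sequence.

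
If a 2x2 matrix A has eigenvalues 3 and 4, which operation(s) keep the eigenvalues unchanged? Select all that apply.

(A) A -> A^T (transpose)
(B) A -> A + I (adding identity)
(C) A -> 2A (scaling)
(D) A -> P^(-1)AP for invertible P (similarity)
A and D

Eigenvalues are preserved by:
1. Similarity transformations: A -> P^(-1)AP (same characteristic polynomial)
2. Transpose: A^T has the same eigenvalues as A

Eigenvalues are NOT preserved by:
- Adding identity: eigenvalues become 3+1, 4+1
- Scaling: eigenvalues become 6, 8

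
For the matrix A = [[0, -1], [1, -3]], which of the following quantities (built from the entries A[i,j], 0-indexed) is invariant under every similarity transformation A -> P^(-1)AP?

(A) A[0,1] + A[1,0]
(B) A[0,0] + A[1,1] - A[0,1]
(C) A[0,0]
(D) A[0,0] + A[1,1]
D

A[0,0] + A[1,1] is the trace of A. By the cyclic property of the trace, tr(P^(-1)AP) = tr(APP^(-1)) = tr(A), so it is the same for every matrix similar to A.

The other combinations are not similarity invariants. For example, take P = [[1, -1], [0, 1]] (det P = 1), so P^(-1) = [[1, 1], [0, 1]] and
B = P^(-1)AP = [[1, -5], [1, -4]].
Evaluating each option on A and on B:
(A) A[0,1] + A[1,0]: 0 for A, -4 for B -> changes
(B) A[0,0] + A[1,1] - A[0,1]: -2 for A, 2 for B -> changes
(C) A[0,0]: 0 for A, 1 for B -> changes
(D) A[0,0] + A[1,1]: -3 for A, -3 for B -> unchanged

Only (D) A[0,0] + A[1,1] = -3 survives (and it does so for every P, not just this one), so it is the invariant.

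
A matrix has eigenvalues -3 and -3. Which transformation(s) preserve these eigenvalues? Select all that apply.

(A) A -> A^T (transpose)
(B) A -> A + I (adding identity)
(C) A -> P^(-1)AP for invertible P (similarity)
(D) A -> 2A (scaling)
A and C

Eigenvalues are preserved by:
1. Similarity transformations: A -> P^(-1)AP (same characteristic polynomial)
2. Transpose: A^T has the same eigenvalues as A

Eigenvalues are NOT preserved by:
- Adding identity: eigenvalues become -3+1, -3+1
- Scaling: eigenvalues become -6, -6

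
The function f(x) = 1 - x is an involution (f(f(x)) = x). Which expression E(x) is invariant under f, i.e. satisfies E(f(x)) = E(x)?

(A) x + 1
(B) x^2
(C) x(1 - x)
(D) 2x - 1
C

Replace x by f(x) = 1 - x in each option and simplify. As a quick numerical cross-check, also compare E(5) with E(f(5)) = E(-4).

(A) x + 1  ->  (1 - x) + 1 = 2 - x; check: E(5) = 6 but E(-4) = -3.   [not invariant]
(B) x^2  ->  (1 - x)^2 = (x - 1)^2; check: E(5) = 25 but E(-4) = 16.   [not invariant]
(C) x(1 - x)  ->  (1 - x)(1 - (1 - x)), which simplifies back to x(1 - x); check: E(5) = -20, E(-4) = -20.   [invariant]
(D) 2x - 1  ->  2(1 - x) - 1 = 1 - 2x; check: E(5) = 9 but E(-4) = -9.   [not invariant]

Only (C) is unchanged. E is symmetric under swapping x with f(x) = 1 - x, which is exactly what an involution does.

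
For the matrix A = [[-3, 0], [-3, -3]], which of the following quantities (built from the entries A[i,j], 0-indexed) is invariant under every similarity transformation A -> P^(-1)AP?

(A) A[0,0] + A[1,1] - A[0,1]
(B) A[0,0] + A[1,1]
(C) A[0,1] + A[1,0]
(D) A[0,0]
B

A[0,0] + A[1,1] is the trace of A. By the cyclic property of the trace, tr(P^(-1)AP) = tr(APP^(-1)) = tr(A), so it is the same for every matrix similar to A.

The other combinations are not similarity invariants. For example, take P = [[2, 1], [1, 1]] (det P = 1), so P^(-1) = [[1, -1], [-1, 2]] and
B = P^(-1)AP = [[3, 3], [-12, -9]].
Evaluating each option on A and on B:
(A) A[0,0] + A[1,1] - A[0,1]: -6 for A, -9 for B -> changes
(B) A[0,0] + A[1,1]: -6 for A, -6 for B -> unchanged
(C) A[0,1] + A[1,0]: -3 for A, -9 for B -> changes
(D) A[0,0]: -3 for A, 3 for B -> changes

Only (B) A[0,0] + A[1,1] = -6 survives (and it does so for every P, not just this one), so it is the invariant.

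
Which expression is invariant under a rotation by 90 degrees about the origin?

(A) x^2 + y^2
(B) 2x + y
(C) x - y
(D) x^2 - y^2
A

A rotation by 90 degrees sends (x, y) to (-y, x).
Substitute the transformed coordinates into each option and compare with the original:
(A) x^2 + y^2  ->  (-y)^2 + (x)^2 = x^2 + y^2   [equals x^2 + y^2: invariant]
(B) 2x + y  ->  2(-y) + (x) = x - 2y   [differs from 2x + y: not invariant]
(C) x - y  ->  (-y) - (x) = -x - y   [differs from x - y: not invariant]
(D) x^2 - y^2  ->  (-y)^2 - (x)^2 = -x^2 + y^2   [differs from x^2 - y^2: not invariant]

Only option (A), x^2 + y^2, is unchanged by the transformation.
Geometrically, x^2 + y^2 is the squared distance from the origin, which every rotation about the origin preserves.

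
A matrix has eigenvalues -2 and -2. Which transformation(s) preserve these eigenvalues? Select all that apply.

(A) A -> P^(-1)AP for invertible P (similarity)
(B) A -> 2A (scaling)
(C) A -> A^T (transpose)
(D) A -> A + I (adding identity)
A and C

Eigenvalues are preserved by:
1. Similarity transformations: A -> P^(-1)AP (same characteristic polynomial)
2. Transpose: A^T has the same eigenvalues as A

Eigenvalues are NOT preserved by:
- Adding identity: eigenvalues become -2+1, -2+1
- Scaling: eigenvalues become -4, -4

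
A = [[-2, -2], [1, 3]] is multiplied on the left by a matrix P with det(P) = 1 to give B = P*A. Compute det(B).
-4

By the multiplicative property of determinants, det(B) = det(P*A) = det(P) * det(A) = det(A),
so the determinant is invariant under multiplication by any determinant-1 matrix; we just need det(A).

det(A) = (-2)(3) - (-2)(1) = -6 - (-2) = -4

Therefore det(B) = 1 * (-4) = -4.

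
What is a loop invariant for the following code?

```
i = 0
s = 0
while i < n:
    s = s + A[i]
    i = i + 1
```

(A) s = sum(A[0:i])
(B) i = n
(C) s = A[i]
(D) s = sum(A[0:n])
A

A loop invariant must hold before the first iteration and be re-established by every execution of the body.

(A) s = sum(A[0:i]): Initially i = 0 and s = 0 = sum of the empty slice A[0:0]. If s = sum(A[0:i]) holds at the top of an iteration, the body sets s to sum(A[0:i]) + A[i] = sum(A[0:i+1]) and then i to i+1, so s = sum(A[0:i]) holds again. At exit i = n, giving s = sum(A[0:n]).

The other options fail:
(B) i = n: false initially (i = 0); it is the exit condition, not an invariant.
(C) s = A[i]: after the first iteration s = A[0] but i = 1, so s = A[i] compares s with the wrong element (and fails in general).
(D) s = sum(A[0:n]): false before the loop (s = 0, not the full sum) -- it only becomes true at exit.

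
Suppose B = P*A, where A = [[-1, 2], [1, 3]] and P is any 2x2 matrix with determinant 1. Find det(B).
-5

By the multiplicative property of determinants, det(B) = det(P*A) = det(P) * det(A) = det(A),
so the determinant is invariant under multiplication by any determinant-1 matrix; we just need det(A).

det(A) = (-1)(3) - (2)(1) = -3 - 2 = -5

Therefore det(B) = 1 * (-5) = -5.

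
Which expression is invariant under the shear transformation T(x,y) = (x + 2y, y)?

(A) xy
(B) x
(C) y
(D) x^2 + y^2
C

Under the shear T(x,y) = (x + 2y, y):
Substitute the transformed coordinates into each option and compare with the original:
(A) xy  ->  (x + 2y)(y) = xy + 2y^2   [differs from xy: not invariant]
(B) x  ->  (x + 2y) = x + 2y   [differs from x: not invariant]
(C) y  ->  (y) = y   [equals y: invariant]
(D) x^2 + y^2  ->  (x + 2y)^2 + (y)^2 = x^2 + 4xy + 5y^2   [differs from x^2 + y^2: not invariant]

Only option (C), y, is unchanged by the transformation.
A horizontal shear moves points parallel to the x-axis, so the y-coordinate (and any function of y alone) is unchanged.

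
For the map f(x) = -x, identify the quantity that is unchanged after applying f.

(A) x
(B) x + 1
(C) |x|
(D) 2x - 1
C

For f(x) = -x:
Applying f replaces x by -x. Since |-x| = |x|, the absolute value is unchanged by f, whereas x -> -x, 2x - 1 -> -2x - 1 and x + 1 -> -x + 1 all change.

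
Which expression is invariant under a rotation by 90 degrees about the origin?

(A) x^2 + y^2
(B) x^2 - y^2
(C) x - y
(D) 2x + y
A

A rotation by 90 degrees sends (x, y) to (-y, x).
Substitute the transformed coordinates into each option and compare with the original:
(A) x^2 + y^2  ->  (-y)^2 + (x)^2 = x^2 + y^2   [equals x^2 + y^2: invariant]
(B) x^2 - y^2  ->  (-y)^2 - (x)^2 = -x^2 + y^2   [differs from x^2 - y^2: not invariant]
(C) x - y  ->  (-y) - (x) = -x - y   [differs from x - y: not invariant]
(D) 2x + y  ->  2(-y) + (x) = x - 2y   [differs from 2x + y: not invariant]

Only option (A), x^2 + y^2, is unchanged by the transformation.
Geometrically, x^2 + y^2 is the squared distance from the origin, which every rotation about the origin preserves.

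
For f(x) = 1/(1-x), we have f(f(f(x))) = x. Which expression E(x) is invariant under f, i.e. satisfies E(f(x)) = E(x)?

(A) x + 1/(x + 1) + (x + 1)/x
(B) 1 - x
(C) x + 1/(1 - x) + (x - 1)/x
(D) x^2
C

Replace x by f(x) = 1/(1 - x) in each option and simplify. As a quick numerical cross-check, also compare E(5) with E(f(5)) = E(-1/4).

(A) x + 1/(x + 1) + (x + 1)/x  ->  (1/(1 - x)) + 1/((1/(1 - x)) + 1) + ((1/(1 - x)) + 1)/(1/(1 - x)) = (-x^3 + 6x^2 - 11x + 7)/(x^2 - 3x + 2); check: E(5) = 191/30 but E(-1/4) = -23/12.   [not invariant]
(B) 1 - x  ->  1 - (1/(1 - x)) = x/(x - 1); check: E(5) = -4 but E(-1/4) = 5/4.   [not invariant]
(C) x + 1/(1 - x) + (x - 1)/x  ->  (1/(1 - x)) + 1/(1 - (1/(1 - x))) + ((1/(1 - x)) - 1)/(1/(1 - x)), which simplifies back to x + 1/(1 - x) + (x - 1)/x; check: E(5) = 111/20, E(-1/4) = 111/20.   [invariant]
(D) x^2  ->  (1/(1 - x))^2 = (x - 1)^(-2); check: E(5) = 25 but E(-1/4) = 1/16.   [not invariant]

Only (C) is unchanged. Indeed f(f(x)) = 1/(1 - 1/(1-x)) = (1-x)/(-x) = (x-1)/x, so E(x) = x + f(x) + f(f(x)) is the sum over the whole 3-cycle; applying f just permutes the three terms cyclically (x -> f(x) -> f(f(x)) -> x), leaving the sum unchanged.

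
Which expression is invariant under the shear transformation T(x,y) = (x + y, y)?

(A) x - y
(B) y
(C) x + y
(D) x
B

Under the shear T(x,y) = (x + y, y):
Substitute the transformed coordinates into each option and compare with the original:
(A) x - y  ->  (x + y) - (y) = x   [differs from x - y: not invariant]
(B) y  ->  (y) = y   [equals y: invariant]
(C) x + y  ->  (x + y) + (y) = x + 2y   [differs from x + y: not invariant]
(D) x  ->  (x + y) = x + y   [differs from x: not invariant]

Only option (B), y, is unchanged by the transformation.
A horizontal shear moves points parallel to the x-axis, so the y-coordinate (and any function of y alone) is unchanged.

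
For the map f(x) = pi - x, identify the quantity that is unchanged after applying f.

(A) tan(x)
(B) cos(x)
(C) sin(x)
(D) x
C

For f(x) = pi - x:
sin(pi - x) = sin(x), so sine is invariant under this transformation.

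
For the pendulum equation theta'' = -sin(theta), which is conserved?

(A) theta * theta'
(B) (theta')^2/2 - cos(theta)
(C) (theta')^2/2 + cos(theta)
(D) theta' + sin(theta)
B

A first integral I satisfies dI/dt = 0 along every solution. Differentiate each option and use the equation of motion:
(A) d/dt[theta * theta'] = (theta')^2 + theta theta'' = (theta')^2 - theta sin(theta), not identically 0
(B) d/dt[(theta')^2/2 - cos(theta)] = theta' theta'' + sin(theta) theta' = theta'(-sin(theta)) + theta' sin(theta) = 0
(C) d/dt[(theta')^2/2 + cos(theta)] = theta' theta'' - sin(theta) theta' = -2 theta' sin(theta), not identically 0
(D) d/dt[theta' + sin(theta)] = theta'' + cos(theta) theta' = -sin(theta) + theta' cos(theta), not identically 0

Only (B) has zero time-derivative. This is the total energy: kinetic (theta')^2/2 plus potential -cos(theta).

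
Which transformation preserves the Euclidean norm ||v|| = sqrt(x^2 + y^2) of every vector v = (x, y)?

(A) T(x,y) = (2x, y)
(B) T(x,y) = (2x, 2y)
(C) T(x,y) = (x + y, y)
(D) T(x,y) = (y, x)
D

A transformation preserves a norm if ||T(v)|| = ||v|| for every v; a single vector where the norm changes rules an option out.

(A) T(x,y) = (2x, y): v = (1, 0) has norm sqrt((1)^2 + (0)^2) = 1, but T(v) = (2, 0) has norm 2 -- not preserved.
(B) T(x,y) = (2x, 2y): v = (1, 0) has norm sqrt((1)^2 + (0)^2) = 1, but T(v) = (2, 0) has norm 2 -- not preserved.
(C) T(x,y) = (x + y, y): v = (0, 1) has norm sqrt((0)^2 + (1)^2) = 1, but T(v) = (1, 1) has norm sqrt(2) -- not preserved.
(D) T(x,y) = (y, x): preserves the norm -- it is an orthogonal map (a rotation/reflection), and (y)^2 + (x)^2 simplifies to x^2 + y^2.

Therefore the answer is (D).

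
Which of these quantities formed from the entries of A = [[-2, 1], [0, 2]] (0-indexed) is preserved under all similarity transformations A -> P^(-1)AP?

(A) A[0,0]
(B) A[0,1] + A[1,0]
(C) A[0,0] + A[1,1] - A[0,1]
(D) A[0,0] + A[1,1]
D

A[0,0] + A[1,1] is the trace of A. By the cyclic property of the trace, tr(P^(-1)AP) = tr(APP^(-1)) = tr(A), so it is the same for every matrix similar to A.

The other combinations are not similarity invariants. For example, take P = [[1, 1], [1, 2]] (det P = 1), so P^(-1) = [[2, -1], [-1, 1]] and
B = P^(-1)AP = [[-4, -4], [3, 4]].
Evaluating each option on A and on B:
(A) A[0,0]: -2 for A, -4 for B -> changes
(B) A[0,1] + A[1,0]: 1 for A, -1 for B -> changes
(C) A[0,0] + A[1,1] - A[0,1]: -1 for A, 4 for B -> changes
(D) A[0,0] + A[1,1]: 0 for A, 0 for B -> unchanged

Only (D) A[0,0] + A[1,1] = 0 survives (and it does so for every P, not just this one), so it is the invariant.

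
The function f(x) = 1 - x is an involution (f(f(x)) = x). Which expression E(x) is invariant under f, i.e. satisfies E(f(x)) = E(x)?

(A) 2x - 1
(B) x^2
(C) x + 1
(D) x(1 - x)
D

Replace x by f(x) = 1 - x in each option and simplify. As a quick numerical cross-check, also compare E(4) with E(f(4)) = E(-3).

(A) 2x - 1  ->  2(1 - x) - 1 = 1 - 2x; check: E(4) = 7 but E(-3) = -7.   [not invariant]
(B) x^2  ->  (1 - x)^2 = (x - 1)^2; check: E(4) = 16 but E(-3) = 9.   [not invariant]
(C) x + 1  ->  (1 - x) + 1 = 2 - x; check: E(4) = 5 but E(-3) = -2.   [not invariant]
(D) x(1 - x)  ->  (1 - x)(1 - (1 - x)), which simplifies back to x(1 - x); check: E(4) = -12, E(-3) = -12.   [invariant]

Only (D) is unchanged. E is symmetric under swapping x with f(x) = 1 - x, which is exactly what an involution does.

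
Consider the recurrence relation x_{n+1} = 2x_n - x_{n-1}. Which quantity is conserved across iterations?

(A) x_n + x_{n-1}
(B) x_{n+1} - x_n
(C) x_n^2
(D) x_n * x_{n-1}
B

For the recurrence x_{n+1} = 2x_n - x_{n-1}:

If x_{n+1} = 2x_n - x_{n-1}, then:
x_{n+1} - x_n = x_n - x_{n-1}
The first difference is constant throughout the sequence.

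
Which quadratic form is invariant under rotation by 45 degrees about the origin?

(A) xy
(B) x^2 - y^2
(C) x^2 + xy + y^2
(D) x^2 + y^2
D

Rotation by 45 degrees sends (x, y) to (sqrt(2)x/2 - sqrt(2)y/2, sqrt(2)x/2 + sqrt(2)y/2).
Substitute the transformed coordinates into each option and compare with the original:
(A) xy  ->  (sqrt(2)x/2 - sqrt(2)y/2)(sqrt(2)x/2 + sqrt(2)y/2) = x^2/2 - y^2/2   [differs from xy: not invariant]
(B) x^2 - y^2  ->  (sqrt(2)x/2 - sqrt(2)y/2)^2 - (sqrt(2)x/2 + sqrt(2)y/2)^2 = -2xy   [differs from x^2 - y^2: not invariant]
(C) x^2 + xy + y^2  ->  (sqrt(2)x/2 - sqrt(2)y/2)^2 + (sqrt(2)x/2 - sqrt(2)y/2)(sqrt(2)x/2 + sqrt(2)y/2) + (sqrt(2)x/2 + sqrt(2)y/2)^2 = 3x^2/2 + y^2/2   [differs from x^2 + xy + y^2: not invariant]
(D) x^2 + y^2  ->  (sqrt(2)x/2 - sqrt(2)y/2)^2 + (sqrt(2)x/2 + sqrt(2)y/2)^2 = x^2 + y^2   [equals x^2 + y^2: invariant]

Only option (D), x^2 + y^2, is unchanged by the transformation.
x^2 + y^2 is the squared distance from the origin, which rotations preserve.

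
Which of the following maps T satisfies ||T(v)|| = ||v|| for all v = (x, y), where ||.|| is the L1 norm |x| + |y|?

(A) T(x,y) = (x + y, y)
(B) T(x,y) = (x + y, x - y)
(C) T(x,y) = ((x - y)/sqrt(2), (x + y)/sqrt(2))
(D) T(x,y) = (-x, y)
D

A transformation preserves a norm if ||T(v)|| = ||v|| for every v; a single vector where the norm changes rules an option out.

(A) T(x,y) = (x + y, y): v = (0, 1) has norm |0| + |1| = 1, but T(v) = (1, 1) has norm 2 -- not preserved.
(B) T(x,y) = (x + y, x - y): v = (1, 0) has norm |1| + |0| = 1, but T(v) = (1, 1) has norm 2 -- not preserved.
(C) T(x,y) = ((x - y)/sqrt(2), (x + y)/sqrt(2)): v = (1, 0) has norm |1| + |0| = 1, but T(v) = (sqrt(2)/2, sqrt(2)/2) has norm sqrt(2) -- not preserved.
(D) T(x,y) = (-x, y): preserves the norm -- it only permutes the coordinates and/or flips signs, which leaves |x| + |y| unchanged.

Therefore the answer is (D).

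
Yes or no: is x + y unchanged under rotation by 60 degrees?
No

Applying rotation by 60 degrees: x' = x*cos(60 degrees) - y*sin(60 degrees) = x/2 - sqrt(3)y/2, y' = x*sin(60 degrees) + y*cos(60 degrees) = sqrt(3)x/2 + y/2

Substituting into x + y:
(x/2 - sqrt(3)y/2) + (sqrt(3)x/2 + y/2)
= x/2 + sqrt(3)x/2 - sqrt(3)y/2 + y/2

This differs from the original expression x + y, so it is NOT invariant.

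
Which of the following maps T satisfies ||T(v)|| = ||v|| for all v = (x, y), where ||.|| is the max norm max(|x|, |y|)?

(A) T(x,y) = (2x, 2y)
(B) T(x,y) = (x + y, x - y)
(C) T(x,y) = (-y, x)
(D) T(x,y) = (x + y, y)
C

A transformation preserves a norm if ||T(v)|| = ||v|| for every v; a single vector where the norm changes rules an option out.

(A) T(x,y) = (2x, 2y): v = (1, 0) has norm max(|1|, |0|) = 1, but T(v) = (2, 0) has norm 2 -- not preserved.
(B) T(x,y) = (x + y, x - y): v = (1, 1) has norm max(|1|, |1|) = 1, but T(v) = (2, 0) has norm 2 -- not preserved.
(C) T(x,y) = (-y, x): preserves the norm -- it only permutes the coordinates and/or flips signs, which leaves max(|x|, |y|) unchanged.
(D) T(x,y) = (x + y, y): v = (1, 1) has norm max(|1|, |1|) = 1, but T(v) = (2, 1) has norm 2 -- not preserved.

Therefore the answer is (C).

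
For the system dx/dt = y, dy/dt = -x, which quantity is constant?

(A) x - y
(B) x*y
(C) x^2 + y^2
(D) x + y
C

A first integral I satisfies dI/dt = 0 along every solution. Differentiate each option and use the equation of motion:
(A) d/dt[x - y] = y - (-x) = x + y, not identically 0
(B) d/dt[x*y] = (dx/dt)y + x(dy/dt) = y^2 - x^2, not identically 0
(C) d/dt[x^2 + y^2] = 2x*dx/dt + 2y*dy/dt = 2x*y + 2y*(-x) = 0
(D) d/dt[x + y] = y + (-x) = y - x, not identically 0

Only (C) has zero time-derivative. So x^2 + y^2 (the squared radius; trajectories are circles) is the conserved quantity.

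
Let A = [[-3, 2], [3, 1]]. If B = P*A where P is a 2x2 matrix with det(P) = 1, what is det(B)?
-9

By the multiplicative property of determinants, det(B) = det(P*A) = det(P) * det(A) = det(A),
so the determinant is invariant under multiplication by any determinant-1 matrix; we just need det(A).

det(A) = (-3)(1) - (2)(3) = -3 - 6 = -9

Therefore det(B) = 1 * (-9) = -9.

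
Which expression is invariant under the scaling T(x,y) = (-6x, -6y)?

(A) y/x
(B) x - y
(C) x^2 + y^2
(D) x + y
A

Under the uniform scaling T(x,y) = (-6x, -6y):
Substitute the transformed coordinates into each option and compare with the original:
(A) y/x  ->  (-6y)/(-6x) = y/x   [equals y/x: invariant]
(B) x - y  ->  (-6x) - (-6y) = -6x + 6y   [differs from x - y: not invariant]
(C) x^2 + y^2  ->  (-6x)^2 + (-6y)^2 = 36x^2 + 36y^2   [differs from x^2 + y^2: not invariant]
(D) x + y  ->  (-6x) + (-6y) = -6x - 6y   [differs from x + y: not invariant]

Only option (A), y/x, is unchanged by the transformation.
The common factor -6 cancels in a ratio of coordinates, while sums, products and sums of squares pick up factors of -6 or 36.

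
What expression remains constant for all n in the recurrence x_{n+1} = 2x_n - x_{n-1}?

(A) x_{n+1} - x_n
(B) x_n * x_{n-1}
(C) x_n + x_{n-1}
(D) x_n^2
A

For the recurrence x_{n+1} = 2x_n - x_{n-1}:

If x_{n+1} = 2x_n - x_{n-1}, then:
x_{n+1} - x_n = x_n - x_{n-1}
The first difference is constant throughout the sequence.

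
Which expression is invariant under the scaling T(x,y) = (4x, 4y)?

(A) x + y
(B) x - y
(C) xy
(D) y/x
D

Under the uniform scaling T(x,y) = (4x, 4y):
Substitute the transformed coordinates into each option and compare with the original:
(A) x + y  ->  (4x) + (4y) = 4x + 4y   [differs from x + y: not invariant]
(B) x - y  ->  (4x) - (4y) = 4x - 4y   [differs from x - y: not invariant]
(C) xy  ->  (4x)(4y) = 16xy   [differs from xy: not invariant]
(D) y/x  ->  (4y)/(4x) = y/x   [equals y/x: invariant]

Only option (D), y/x, is unchanged by the transformation.
The common factor 4 cancels in a ratio of coordinates, while sums, products and sums of squares pick up factors of 4 or 16.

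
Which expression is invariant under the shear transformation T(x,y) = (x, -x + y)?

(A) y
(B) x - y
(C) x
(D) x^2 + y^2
C

Under the shear T(x,y) = (x, -x + y):
Substitute the transformed coordinates into each option and compare with the original:
(A) y  ->  (-x + y) = -x + y   [differs from y: not invariant]
(B) x - y  ->  (x) - (-x + y) = 2x - y   [differs from x - y: not invariant]
(C) x  ->  (x) = x   [equals x: invariant]
(D) x^2 + y^2  ->  (x)^2 + (-x + y)^2 = 2x^2 - 2xy + y^2   [differs from x^2 + y^2: not invariant]

Only option (C), x, is unchanged by the transformation.
A vertical shear moves points parallel to the y-axis, so the x-coordinate (and any function of x alone) is unchanged.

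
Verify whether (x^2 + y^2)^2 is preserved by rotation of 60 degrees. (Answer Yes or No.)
Yes

Applying rotation by 60 degrees: x' = x*cos(60 degrees) - y*sin(60 degrees) = x/2 - sqrt(3)y/2, y' = x*sin(60 degrees) + y*cos(60 degrees) = sqrt(3)x/2 + y/2

Substituting into (x^2 + y^2)^2:
((x/2 - sqrt(3)y/2)^2 + (sqrt(3)x/2 + y/2)^2)^2
= x^4 + 2x^2y^2 + y^4 = (x^2 + y^2)^2

This equals the original expression (x^2 + y^2)^2, so it IS invariant.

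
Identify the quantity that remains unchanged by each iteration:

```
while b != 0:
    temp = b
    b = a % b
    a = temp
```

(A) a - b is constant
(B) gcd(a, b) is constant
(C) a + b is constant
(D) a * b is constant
B

A loop invariant must hold before the first iteration and be re-established by every execution of the body.

(B) gcd(a, b) is constant: One iteration replaces (a, b) by (b, a mod b). Since a mod b = a - q*b for an integer q, any common divisor of a and b divides b and a mod b, and conversely; hence gcd(b, a mod b) = gcd(a, b). For instance (34, 9) -> (9, 7) keeps gcd = 1. At exit b = 0 and a = gcd of the original inputs.

The other options fail:
(A) a - b is constant: e.g. (a, b) = (34, 9) -> (9, 7): the difference goes from 25 to 2.
(C) a + b is constant: e.g. (a, b) = (34, 9) -> (9, 7): the sum goes from 43 to 16.
(D) a * b is constant: e.g. (a, b) = (34, 9) -> (9, 7): the product goes from 306 to 63.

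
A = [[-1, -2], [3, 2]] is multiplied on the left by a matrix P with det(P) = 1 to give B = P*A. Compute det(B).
4

By the multiplicative property of determinants, det(B) = det(P*A) = det(P) * det(A) = det(A),
so the determinant is invariant under multiplication by any determinant-1 matrix; we just need det(A).

det(A) = (-1)(2) - (-2)(3) = -2 - (-6) = 4

Therefore det(B) = 1 * 4 = 4.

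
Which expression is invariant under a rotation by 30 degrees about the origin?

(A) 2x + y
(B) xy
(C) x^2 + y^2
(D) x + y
C

A rotation by 30 degrees sends (x, y) to (sqrt(3)x/2 - y/2, x/2 + sqrt(3)y/2).
Substitute the transformed coordinates into each option and compare with the original:
(A) 2x + y  ->  2(sqrt(3)x/2 - y/2) + (x/2 + sqrt(3)y/2) = x/2 + sqrt(3)x - y + sqrt(3)y/2   [differs from 2x + y: not invariant]
(B) xy  ->  (sqrt(3)x/2 - y/2)(x/2 + sqrt(3)y/2) = sqrt(3)x^2/4 + xy/2 - sqrt(3)y^2/4   [differs from xy: not invariant]
(C) x^2 + y^2  ->  (sqrt(3)x/2 - y/2)^2 + (x/2 + sqrt(3)y/2)^2 = x^2 + y^2   [equals x^2 + y^2: invariant]
(D) x + y  ->  (sqrt(3)x/2 - y/2) + (x/2 + sqrt(3)y/2) = x/2 + sqrt(3)x/2 - y/2 + sqrt(3)y/2   [differs from x + y: not invariant]

Only option (C), x^2 + y^2, is unchanged by the transformation.
Geometrically, x^2 + y^2 is the squared distance from the origin, which every rotation about the origin preserves.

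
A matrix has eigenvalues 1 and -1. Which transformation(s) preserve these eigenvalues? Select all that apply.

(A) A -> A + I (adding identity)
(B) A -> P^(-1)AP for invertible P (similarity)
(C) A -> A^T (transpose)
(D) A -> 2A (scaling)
B and C

Eigenvalues are preserved by:
1. Similarity transformations: A -> P^(-1)AP (same characteristic polynomial)
2. Transpose: A^T has the same eigenvalues as A

Eigenvalues are NOT preserved by:
- Adding identity: eigenvalues become 1+1, -1+1
- Scaling: eigenvalues become 2, -2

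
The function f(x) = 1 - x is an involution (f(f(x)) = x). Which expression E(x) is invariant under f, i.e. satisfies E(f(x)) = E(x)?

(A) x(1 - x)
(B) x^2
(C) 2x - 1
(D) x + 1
A

Replace x by f(x) = 1 - x in each option and simplify. As a quick numerical cross-check, also compare E(4) with E(f(4)) = E(-3).

(A) x(1 - x)  ->  (1 - x)(1 - (1 - x)), which simplifies back to x(1 - x); check: E(4) = -12, E(-3) = -12.   [invariant]
(B) x^2  ->  (1 - x)^2 = (x - 1)^2; check: E(4) = 16 but E(-3) = 9.   [not invariant]
(C) 2x - 1  ->  2(1 - x) - 1 = 1 - 2x; check: E(4) = 7 but E(-3) = -7.   [not invariant]
(D) x + 1  ->  (1 - x) + 1 = 2 - x; check: E(4) = 5 but E(-3) = -2.   [not invariant]

Only (A) is unchanged. E is symmetric under swapping x with f(x) = 1 - x, which is exactly what an involution does.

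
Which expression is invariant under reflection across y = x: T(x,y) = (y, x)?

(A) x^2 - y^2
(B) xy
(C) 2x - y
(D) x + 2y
B

The map is reflection across y = x: T(x,y) = (y, x).
Substitute the transformed coordinates into each option and compare with the original:
(A) x^2 - y^2  ->  (y)^2 - (x)^2 = -x^2 + y^2   [differs from x^2 - y^2: not invariant]
(B) xy  ->  (y)(x) = xy   [equals xy: invariant]
(C) 2x - y  ->  2(y) - (x) = -x + 2y   [differs from 2x - y: not invariant]
(D) x + 2y  ->  (y) + 2(x) = 2x + y   [differs from x + 2y: not invariant]

Only option (B), xy, is unchanged by the transformation.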